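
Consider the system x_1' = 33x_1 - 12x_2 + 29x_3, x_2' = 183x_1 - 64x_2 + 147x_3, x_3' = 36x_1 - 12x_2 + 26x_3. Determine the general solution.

Coefficient matrix A = [[33, -12, 29], [183, -64, 147], [36, -12, 26]].
det(A - λI) = 0 gives eigenvalues λ = -3, -4, 2.
For λ=-3: eigenvector (1,3,0).
For λ=-4: eigenvector (2,11,2).
For λ=2: eigenvector (1,5,1).
General solution: c_1e^(-3t)(1,3,0) + c_2e^(-4t)(2,11,2) + c_3e^(2t)(1,5,1).

x_1(t) = c_1e^(-3t) + 2c_2e^(-4t) + c_3e^(2t), x_2(t) = 3c_1e^(-3t) + 11c_2e^(-4t) + 5c_3e^(2t), x_3(t) = 2c_2e^(-4t) + c_3e^(2t)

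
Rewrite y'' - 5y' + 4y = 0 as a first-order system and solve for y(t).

y(t) = C_1e^(4t) + C_2e^(t)

Let x_1 = y, x_2 = y'. Then x_1' = x_2 and x_2' = -4x_1 + 5x_2.
A = [[0,1],[-4,5]]; det(A-λI) = λ^2 - 5λ + 4.
Eigenvalues λ = 4, 1 with eigenvectors (1,4), (1,1).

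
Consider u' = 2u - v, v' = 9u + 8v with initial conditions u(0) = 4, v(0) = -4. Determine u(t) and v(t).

u(t) = -8te^(5t) + 4e^(5t), v(t) = 24te^(5t) - 4e^(5t)

Coefficient matrix A = [[2, -1], [9, 8]].
Characteristic polynomial det(A - λI) = λ^2 - 10λ + 25 = 0.
Single eigenvalue λ = 5 with algebraic multiplicity 2.
Eigenvector v = (1,-3); generalized eigenvector w with (A-λI)w=v is (0,-1).
General solution: e^(5t)[C_1·v + C_2·(t·v + w)].
Applying u(0)=4, v(0)=-4 gives C_1=4, C_2=-8.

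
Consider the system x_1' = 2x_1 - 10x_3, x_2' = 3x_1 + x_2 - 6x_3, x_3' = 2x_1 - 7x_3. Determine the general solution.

Coefficient matrix A = [[2, 0, -10], [3, 1, -6], [2, 0, -7]].
det(A - λI) = 0 gives eigenvalues λ = -2, 1, -3.
For λ=-2: eigenvector (5,-1,2).
For λ=1: eigenvector (0,1,0).
For λ=-3: eigenvector (2,0,1).
General solution: K_1e^(-2t)(5,-1,2) + K_2e^(t)(0,1,0) + K_3e^(-3t)(2,0,1).

x_1(t) = 5K_1e^(-2t) + 2K_3e^(-3t), x_2(t) = -K_1e^(-2t) + K_2e^(t), x_3(t) = 2K_1e^(-2t) + K_3e^(-3t)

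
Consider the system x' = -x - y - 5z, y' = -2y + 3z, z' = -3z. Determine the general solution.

Coefficient matrix A = [[-1, -1, -5], [0, -2, 3], [0, 0, -3]].
det(A - λI) = 0 gives eigenvalues λ = -3, -2, -1.
For λ=-3: eigenvector (1,-3,1).
For λ=-2: eigenvector (1,1,0).
For λ=-1: eigenvector (1,0,0).
General solution: K_1e^(-3t)(1,-3,1) + K_2e^(-2t)(1,1,0) + K_3e^(-t)(1,0,0).

x(t) = K_1e^(-3t) + K_2e^(-2t) + K_3e^(-t), y(t) = -3K_1e^(-3t) + K_2e^(-2t), z(t) = K_1e^(-3t)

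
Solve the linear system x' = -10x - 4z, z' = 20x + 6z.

Coefficient matrix A = [[-10, -4], [20, 6]].
Characteristic polynomial det(A - λI) = λ^2 + 4λ + 20 = 0.
Eigenvalues λ = -2 ± 4i (complex conjugate pair).
For λ=-2+4i: an eigenvector is (0,1) - i(-1,2) = (0 + i, 1 - 2i).
A real fundamental pair from Re and Im of e^((-2+4i)t)v: X_1 = e^(-2t)(cos(4t)·(0,1) + sin(4t)·(-1,2)), X_2 = e^(-2t)(sin(4t)·(0,1) - cos(4t)·(-1,2)).
General solution: C_1X_1 + C_2X_2.

x(t) = -C_1e^(-2t)sin(4t) + C_2e^(-2t)cos(4t), z(t) = 2C_1e^(-2t)sin(4t) + C_1e^(-2t)cos(4t) + C_2e^(-2t)sin(4t) - 2C_2e^(-2t)cos(4t)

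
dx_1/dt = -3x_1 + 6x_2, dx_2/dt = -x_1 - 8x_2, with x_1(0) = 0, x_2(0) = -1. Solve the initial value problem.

x_1(t) = -6e^(-5t) + 6e^(-6t), x_2(t) = 2e^(-5t) - 3e^(-6t)

Coefficient matrix A = [[-3, 6], [-1, -8]].
Characteristic polynomial det(A - λI) = λ^2 + 11λ + 30 = 0.
Eigenvalues λ = -6, -5.
For λ=-6: (A-λI) row 1 is [3, 6], so an eigenvector is (2, -1).
For λ=-5: (A-λI) row 1 is [2, 6], so an eigenvector is (-3, 1).
General solution: c_1e^(-6t)(2,-1) + c_2e^(-5t)(-3,1).
Applying x_1(0)=0, x_2(0)=-1 gives c_1=3, c_2=2.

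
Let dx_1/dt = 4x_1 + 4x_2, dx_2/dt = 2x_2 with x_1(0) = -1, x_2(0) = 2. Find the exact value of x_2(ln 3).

18

A = [[4,4],[0,2]]; eigenvalues λ = 2, 4.
Eigenvectors: (-2,1) for λ=2, (-1,0) for λ=4.
From the initial condition, c_1 = 2, c_2 = -3.
x_2(ln 3) = (2)(3^2)(1) + (-3)(3^4)(0) = 18.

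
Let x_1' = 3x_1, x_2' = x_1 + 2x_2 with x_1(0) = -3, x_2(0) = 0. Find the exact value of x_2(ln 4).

A = [[3,0],[1,2]]; eigenvalues λ = 2, 3.
Eigenvectors: (0,-1) for λ=2, (1,1) for λ=3.
From the initial condition, c_1 = -3, c_2 = -3.
x_2(ln 4) = (-3)(4^2)(-1) + (-3)(4^3)(1) = -144.

-144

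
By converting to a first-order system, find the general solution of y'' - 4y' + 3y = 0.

y(t) = C_1e^(t) + C_2e^(3t)

Let x_1 = y, x_2 = y'. Then x_1' = x_2 and x_2' = -3x_1 + 4x_2.
A = [[0,1],[-3,4]]; det(A-λI) = λ^2 - 4λ + 3.
Eigenvalues λ = 1, 3 with eigenvectors (1,1), (1,3).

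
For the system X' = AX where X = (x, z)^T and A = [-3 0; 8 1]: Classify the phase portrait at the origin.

saddle

A = [[-3,0],[8,1]]; det(A-λI) = λ^2 + 2λ - 3.
λ = -3, 1: opposite signs.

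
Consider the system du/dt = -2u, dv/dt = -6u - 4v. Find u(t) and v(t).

u(t) = -c_1e^(-2t), v(t) = 3c_1e^(-2t) + c_2e^(-4t)

Coefficient matrix A = [[-2, 0], [-6, -4]].
Characteristic polynomial det(A - λI) = λ^2 + 6λ + 8 = 0.
Eigenvalues λ = -2, -4.
For λ=-2: (A-λI) row 2 is [-6, -2], so an eigenvector is (-1, 3).
For λ=-4: (A-λI) row 1 is [2, 0], so an eigenvector is (0, 1).
General solution: c_1e^(-2t)(-1,3) + c_2e^(-4t)(0,1).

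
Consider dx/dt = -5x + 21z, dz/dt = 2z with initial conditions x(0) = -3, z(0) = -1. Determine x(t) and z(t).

Coefficient matrix A = [[-5, 21], [0, 2]].
Characteristic polynomial det(A - λI) = λ^2 + 3λ - 10 = 0.
Eigenvalues λ = 2, -5.
For λ=2: (A-λI) row 1 is [-7, 21], so an eigenvector is (-3, -1).
For λ=-5: (A-λI) row 1 is [0, 21], so an eigenvector is (1, 0).
General solution: C_1e^(2t)(-3,-1) + C_2e^(-5t)(1,0).
Applying x(0)=-3, z(0)=-1 gives C_1=1, C_2=0.

x(t) = -3e^(2t), z(t) = -e^(2t)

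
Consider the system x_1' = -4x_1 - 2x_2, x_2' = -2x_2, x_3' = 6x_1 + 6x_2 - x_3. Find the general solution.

Coefficient matrix A = [[-4, -2, 0], [0, -2, 0], [6, 6, -1]].
det(A - λI) = 0 gives eigenvalues λ = -1, -2, -4.
For λ=-1: eigenvector (0,0,1).
For λ=-2: eigenvector (-1,1,0).
For λ=-4: eigenvector (1,0,-2).
General solution: c_1e^(-t)(0,0,1) + c_2e^(-2t)(-1,1,0) + c_3e^(-4t)(1,0,-2).

x_1(t) = -c_2e^(-2t) + c_3e^(-4t), x_2(t) = c_2e^(-2t), x_3(t) = c_1e^(-t) - 2c_3e^(-4t)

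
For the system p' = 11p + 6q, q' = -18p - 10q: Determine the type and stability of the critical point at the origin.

A = [[11,6],[-18,-10]]; det(A-λI) = λ^2 - λ - 2.
λ = -1, 2: opposite signs.

saddle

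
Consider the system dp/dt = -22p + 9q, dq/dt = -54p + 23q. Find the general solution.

p(t) = C_1e^(-4t) + C_2e^(5t), q(t) = 2C_1e^(-4t) + 3C_2e^(5t)

Coefficient matrix A = [[-22, 9], [-54, 23]].
Characteristic polynomial det(A - λI) = λ^2 - λ - 20 = 0.
Eigenvalues λ = -4, 5.
For λ=-4: (A-λI) row 1 is [-18, 9], so an eigenvector is (1, 2).
For λ=5: (A-λI) row 1 is [-27, 9], so an eigenvector is (1, 3).
General solution: C_1e^(-4t)(1,2) + C_2e^(5t)(1,3).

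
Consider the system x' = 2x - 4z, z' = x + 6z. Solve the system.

Coefficient matrix A = [[2, -4], [1, 6]].
Characteristic polynomial det(A - λI) = λ^2 - 8λ + 16 = 0.
Single eigenvalue λ = 4 with algebraic multiplicity 2.
Eigenvector v = (2,-1); generalized eigenvector w with (A-λI)w=v is (1,-1).
General solution: e^(4t)[c_1·v + c_2·(t·v + w)].

x(t) = 2c_1e^(4t) + 2c_2te^(4t) + c_2e^(4t), z(t) = -c_1e^(4t) - c_2te^(4t) - c_2e^(4t)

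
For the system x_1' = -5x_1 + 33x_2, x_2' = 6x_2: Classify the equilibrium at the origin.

saddle

A = [[-5,33],[0,6]]; det(A-λI) = λ^2 - λ - 30.
λ = -5, 6: opposite signs.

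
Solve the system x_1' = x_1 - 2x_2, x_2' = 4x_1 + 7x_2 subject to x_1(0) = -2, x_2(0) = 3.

Coefficient matrix A = [[1, -2], [4, 7]].
Characteristic polynomial det(A - λI) = λ^2 - 8λ + 15 = 0.
Eigenvalues λ = 3, 5.
For λ=3: (A-λI) row 1 is [-2, -2], so an eigenvector is (1, -1).
For λ=5: (A-λI) row 1 is [-4, -2], so an eigenvector is (1, -2).
General solution: c_1e^(3t)(1,-1) + c_2e^(5t)(1,-2).
Applying x_1(0)=-2, x_2(0)=3 gives c_1=-1, c_2=-1.

x_1(t) = -e^(5t) - e^(3t), x_2(t) = 2e^(5t) + e^(3t)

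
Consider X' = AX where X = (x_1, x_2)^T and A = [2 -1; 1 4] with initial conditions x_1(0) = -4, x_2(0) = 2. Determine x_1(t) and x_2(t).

x_1(t) = 2te^(3t) - 4e^(3t), x_2(t) = -2te^(3t) + 2e^(3t)

Coefficient matrix A = [[2, -1], [1, 4]].
Characteristic polynomial det(A - λI) = λ^2 - 6λ + 9 = 0.
Single eigenvalue λ = 3 with algebraic multiplicity 2.
Eigenvector v = (-1,1); generalized eigenvector w with (A-λI)w=v is (2,-1).
General solution: e^(3t)[c_1·v + c_2·(t·v + w)].
Applying x_1(0)=-4, x_2(0)=2 gives c_1=0, c_2=-2.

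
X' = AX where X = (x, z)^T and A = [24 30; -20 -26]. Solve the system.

x(t) = -3c_1e^(4t) + c_2e^(-6t), z(t) = 2c_1e^(4t) - c_2e^(-6t)

Coefficient matrix A = [[24, 30], [-20, -26]].
Characteristic polynomial det(A - λI) = λ^2 + 2λ - 24 = 0.
Eigenvalues λ = 4, -6.
For λ=4: (A-λI) row 1 is [20, 30], so an eigenvector is (-3, 2).
For λ=-6: (A-λI) row 1 is [30, 30], so an eigenvector is (1, -1).
General solution: c_1e^(4t)(-3,2) + c_2e^(-6t)(1,-1).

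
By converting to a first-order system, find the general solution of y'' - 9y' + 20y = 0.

Let x_1 = y, x_2 = y'. Then x_1' = x_2 and x_2' = -20x_1 + 9x_2.
A = [[0,1],[-20,9]]; det(A-λI) = λ^2 - 9λ + 20.
Eigenvalues λ = 5, 4 with eigenvectors (1,5), (1,4).

y(t) = C_1e^(5t) + C_2e^(4t)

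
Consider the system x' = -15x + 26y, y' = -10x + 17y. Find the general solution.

x(t) = 3K_1e^(t)sin(2t) - 2K_1e^(t)cos(2t) - 2K_2e^(t)sin(2t) - 3K_2e^(t)cos(2t), y(t) = 2K_1e^(t)sin(2t) - K_1e^(t)cos(2t) - K_2e^(t)sin(2t) - 2K_2e^(t)cos(2t)

Coefficient matrix A = [[-15, 26], [-10, 17]].
Characteristic polynomial det(A - λI) = λ^2 - 2λ + 5 = 0.
Eigenvalues λ = 1 ± 2i (complex conjugate pair).
For λ=1+2i: an eigenvector is (-2,-1) - i(3,2) = (-2 - 3i, -1 - 2i).
A real fundamental pair from Re and Im of e^((1+2i)t)v: X_1 = e^(t)(cos(2t)·(-2,-1) + sin(2t)·(3,2)), X_2 = e^(t)(sin(2t)·(-2,-1) - cos(2t)·(3,2)).
General solution: K_1X_1 + K_2X_2.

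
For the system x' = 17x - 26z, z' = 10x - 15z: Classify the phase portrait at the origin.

unstable spiral

A = [[17,-26],[10,-15]]; det(A-λI) = λ^2 - 2λ + 5.
λ = 1 ± 2i: positive real part.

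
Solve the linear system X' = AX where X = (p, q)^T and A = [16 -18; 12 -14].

Coefficient matrix A = [[16, -18], [12, -14]].
Characteristic polynomial det(A - λI) = λ^2 - 2λ - 8 = 0.
Eigenvalues λ = -2, 4.
For λ=-2: (A-λI) row 1 is [18, -18], so an eigenvector is (1, 1).
For λ=4: (A-λI) row 1 is [12, -18], so an eigenvector is (-3, -2).
General solution: C_1e^(-2t)(1,1) + C_2e^(4t)(-3,-2).

p(t) = C_1e^(-2t) - 3C_2e^(4t), q(t) = C_1e^(-2t) - 2C_2e^(4t)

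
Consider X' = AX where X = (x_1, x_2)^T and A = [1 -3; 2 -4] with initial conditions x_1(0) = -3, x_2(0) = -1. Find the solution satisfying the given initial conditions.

x_1(t) = -6e^(-t) + 3e^(-2t), x_2(t) = -4e^(-t) + 3e^(-2t)

Coefficient matrix A = [[1, -3], [2, -4]].
Characteristic polynomial det(A - λI) = λ^2 + 3λ + 2 = 0.
Eigenvalues λ = -1, -2.
For λ=-1: (A-λI) row 1 is [2, -3], so an eigenvector is (-3, -2).
For λ=-2: (A-λI) row 1 is [3, -3], so an eigenvector is (-1, -1).
General solution: C_1e^(-t)(-3,-2) + C_2e^(-2t)(-1,-1).
Applying x_1(0)=-3, x_2(0)=-1 gives C_1=2, C_2=-3.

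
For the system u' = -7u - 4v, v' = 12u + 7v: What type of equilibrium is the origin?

saddle

A = [[-7,-4],[12,7]]; det(A-λI) = λ^2 - 1.
λ = 1, -1: opposite signs.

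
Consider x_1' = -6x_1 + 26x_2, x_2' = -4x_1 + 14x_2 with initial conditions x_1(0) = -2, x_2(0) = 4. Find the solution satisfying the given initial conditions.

x_1(t) = 62e^(4t)sin(2t) - 2e^(4t)cos(2t), x_2(t) = 24e^(4t)sin(2t) + 4e^(4t)cos(2t)

Coefficient matrix A = [[-6, 26], [-4, 14]].
Characteristic polynomial det(A - λI) = λ^2 - 8λ + 20 = 0.
Eigenvalues λ = 4 ± 2i (complex conjugate pair).
For λ=4+2i: an eigenvector is (3,1) - i(-2,-1) = (3 + 2i, 1 + i).
A real fundamental pair from Re and Im of e^((4+2i)t)v: X_1 = e^(4t)(cos(2t)·(3,1) + sin(2t)·(-2,-1)), X_2 = e^(4t)(sin(2t)·(3,1) - cos(2t)·(-2,-1)).
General solution: K_1X_1 + K_2X_2.
Applying x_1(0)=-2, x_2(0)=4 gives K_1=-10, K_2=14.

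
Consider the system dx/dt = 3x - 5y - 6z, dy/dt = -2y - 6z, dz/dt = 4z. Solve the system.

Coefficient matrix A = [[3, -5, -6], [0, -2, -6], [0, 0, 4]].
det(A - λI) = 0 gives eigenvalues λ = -2, 4, 3.
For λ=-2: eigenvector (1,1,0).
For λ=4: eigenvector (-1,-1,1).
For λ=3: eigenvector (-1,0,0).
General solution: c_1e^(-2t)(1,1,0) + c_2e^(4t)(-1,-1,1) + c_3e^(3t)(-1,0,0).

x(t) = c_1e^(-2t) - c_2e^(4t) - c_3e^(3t), y(t) = c_1e^(-2t) - c_2e^(4t), z(t) = c_2e^(4t)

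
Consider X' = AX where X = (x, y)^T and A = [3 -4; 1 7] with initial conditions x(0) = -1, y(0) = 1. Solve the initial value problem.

x(t) = -2te^(5t) - e^(5t), y(t) = te^(5t) + e^(5t)

Coefficient matrix A = [[3, -4], [1, 7]].
Characteristic polynomial det(A - λI) = λ^2 - 10λ + 25 = 0.
Single eigenvalue λ = 5 with algebraic multiplicity 2.
Eigenvector v = (-2,1); generalized eigenvector w with (A-λI)w=v is (1,0).
General solution: e^(5t)[K_1·v + K_2·(t·v + w)].
Applying x(0)=-1, y(0)=1 gives K_1=1, K_2=1.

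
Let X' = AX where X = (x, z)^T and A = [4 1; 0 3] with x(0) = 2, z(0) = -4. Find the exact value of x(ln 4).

A = [[4,1],[0,3]]; eigenvalues λ = 4, 3.
Eigenvectors: (-1,0) for λ=4, (-1,1) for λ=3.
From the initial condition, c_1 = 2, c_2 = -4.
x(ln 4) = (2)(4^4)(-1) + (-4)(4^3)(-1) = -256.

-256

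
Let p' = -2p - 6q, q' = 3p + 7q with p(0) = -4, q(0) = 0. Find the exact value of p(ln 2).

A = [[-2,-6],[3,7]]; eigenvalues λ = 4, 1.
Eigenvectors: (1,-1) for λ=4, (2,-1) for λ=1.
From the initial condition, c_1 = 4, c_2 = -4.
p(ln 2) = (4)(2^4)(1) + (-4)(2^1)(2) = 48.

48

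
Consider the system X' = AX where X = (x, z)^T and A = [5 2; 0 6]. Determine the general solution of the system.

Coefficient matrix A = [[5, 2], [0, 6]].
Characteristic polynomial det(A - λI) = λ^2 - 11λ + 30 = 0.
Eigenvalues λ = 6, 5.
For λ=6: (A-λI) row 1 is [-1, 2], so an eigenvector is (2, 1).
For λ=5: (A-λI) row 1 is [0, 2], so an eigenvector is (-1, 0).
General solution: K_1e^(6t)(2,1) + K_2e^(5t)(-1,0).

x(t) = 2K_1e^(6t) - K_2e^(5t), z(t) = K_1e^(6t)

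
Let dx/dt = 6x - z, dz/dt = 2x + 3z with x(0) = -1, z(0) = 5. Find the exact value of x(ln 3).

-1215

A = [[6,-1],[2,3]]; eigenvalues λ = 4, 5.
Eigenvectors: (1,2) for λ=4, (1,1) for λ=5.
From the initial condition, c_1 = 6, c_2 = -7.
x(ln 3) = (6)(3^4)(1) + (-7)(3^5)(1) = -1215.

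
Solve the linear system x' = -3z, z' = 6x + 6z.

Coefficient matrix A = [[0, -3], [6, 6]].
Characteristic polynomial det(A - λI) = λ^2 - 6λ + 18 = 0.
Eigenvalues λ = 3 ± 3i (complex conjugate pair).
For λ=3+3i: an eigenvector is (0,1) - i(-1,1) = (0 + i, 1 - i).
A real fundamental pair from Re and Im of e^((3+3i)t)v: X_1 = e^(3t)(cos(3t)·(0,1) + sin(3t)·(-1,1)), X_2 = e^(3t)(sin(3t)·(0,1) - cos(3t)·(-1,1)).
General solution: c_1X_1 + c_2X_2.

x(t) = -c_1e^(3t)sin(3t) + c_2e^(3t)cos(3t), z(t) = c_1e^(3t)sin(3t) + c_1e^(3t)cos(3t) + c_2e^(3t)sin(3t) - c_2e^(3t)cos(3t)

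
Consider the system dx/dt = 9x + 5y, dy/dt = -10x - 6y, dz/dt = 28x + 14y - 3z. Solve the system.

Coefficient matrix A = [[9, 5, 0], [-10, -6, 0], [28, 14, -3]].
det(A - λI) = 0 gives eigenvalues λ = -1, 4, -3.
For λ=-1: eigenvector (1,-2,0).
For λ=4: eigenvector (1,-1,2).
For λ=-3: eigenvector (0,0,1).
General solution: C_1e^(-t)(1,-2,0) + C_2e^(4t)(1,-1,2) + C_3e^(-3t)(0,0,1).

x(t) = C_1e^(-t) + C_2e^(4t), y(t) = -2C_1e^(-t) - C_2e^(4t), z(t) = 2C_2e^(4t) + C_3e^(-3t)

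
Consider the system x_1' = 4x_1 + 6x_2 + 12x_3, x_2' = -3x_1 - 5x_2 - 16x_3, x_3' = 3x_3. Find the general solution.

Coefficient matrix A = [[4, 6, 12], [-3, -5, -16], [0, 0, 3]].
det(A - λI) = 0 gives eigenvalues λ = 1, -2, 3.
For λ=1: eigenvector (2,-1,0).
For λ=-2: eigenvector (-1,1,0).
For λ=3: eigenvector (0,-2,1).
General solution: K_1e^(t)(2,-1,0) + K_2e^(-2t)(-1,1,0) + K_3e^(3t)(0,-2,1).

x_1(t) = 2K_1e^(t) - K_2e^(-2t), x_2(t) = -K_1e^(t) + K_2e^(-2t) - 2K_3e^(3t), x_3(t) = K_3e^(3t)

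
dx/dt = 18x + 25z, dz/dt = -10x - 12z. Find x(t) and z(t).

x(t) = -C_1e^(3t)sin(5t) - 2C_1e^(3t)cos(5t) - 2C_2e^(3t)sin(5t) + C_2e^(3t)cos(5t), z(t) = C_1e^(3t)sin(5t) + C_1e^(3t)cos(5t) + C_2e^(3t)sin(5t) - C_2e^(3t)cos(5t)

Coefficient matrix A = [[18, 25], [-10, -12]].
Characteristic polynomial det(A - λI) = λ^2 - 6λ + 34 = 0.
Eigenvalues λ = 3 ± 5i (complex conjugate pair).
For λ=3+5i: an eigenvector is (-2,1) - i(-1,1) = (-2 + i, 1 - i).
A real fundamental pair from Re and Im of e^((3+5i)t)v: X_1 = e^(3t)(cos(5t)·(-2,1) + sin(5t)·(-1,1)), X_2 = e^(3t)(sin(5t)·(-2,1) - cos(5t)·(-1,1)).
General solution: C_1X_1 + C_2X_2.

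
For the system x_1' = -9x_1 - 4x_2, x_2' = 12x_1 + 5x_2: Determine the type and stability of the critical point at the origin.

stable node

A = [[-9,-4],[12,5]]; det(A-λI) = λ^2 + 4λ + 3.
λ = -3, -1: both negative.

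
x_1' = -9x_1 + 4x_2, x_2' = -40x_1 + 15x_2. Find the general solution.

Coefficient matrix A = [[-9, 4], [-40, 15]].
Characteristic polynomial det(A - λI) = λ^2 - 6λ + 25 = 0.
Eigenvalues λ = 3 ± 4i (complex conjugate pair).
For λ=3+4i: an eigenvector is (0,-1) - i(-1,-3) = (0 + i, -1 + 3i).
A real fundamental pair from Re and Im of e^((3+4i)t)v: X_1 = e^(3t)(cos(4t)·(0,-1) + sin(4t)·(-1,-3)), X_2 = e^(3t)(sin(4t)·(0,-1) - cos(4t)·(-1,-3)).
General solution: C_1X_1 + C_2X_2.

x_1(t) = -C_1e^(3t)sin(4t) + C_2e^(3t)cos(4t), x_2(t) = -3C_1e^(3t)sin(4t) - C_1e^(3t)cos(4t) - C_2e^(3t)sin(4t) + 3C_2e^(3t)cos(4t)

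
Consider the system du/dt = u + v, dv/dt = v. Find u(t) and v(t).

Coefficient matrix A = [[1, 1], [0, 1]].
Characteristic polynomial det(A - λI) = λ^2 - 2λ + 1 = 0.
Single eigenvalue λ = 1 with algebraic multiplicity 2.
Eigenvector v = (-1,0); generalized eigenvector w with (A-λI)w=v is (-2,-1).
General solution: e^(t)[K_1·v + K_2·(t·v + w)].

u(t) = -K_1e^(t) - K_2te^(t) - 2K_2e^(t), v(t) = -K_2e^(t)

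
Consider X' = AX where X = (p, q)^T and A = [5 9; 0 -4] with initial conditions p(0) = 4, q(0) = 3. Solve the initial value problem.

p(t) = 7e^(5t) - 3e^(-4t), q(t) = 3e^(-4t)

Coefficient matrix A = [[5, 9], [0, -4]].
Characteristic polynomial det(A - λI) = λ^2 - λ - 20 = 0.
Eigenvalues λ = 5, -4.
For λ=5: (A-λI) row 1 is [0, 9], so an eigenvector is (1, 0).
For λ=-4: (A-λI) row 1 is [9, 9], so an eigenvector is (1, -1).
General solution: c_1e^(5t)(1,0) + c_2e^(-4t)(1,-1).
Applying p(0)=4, q(0)=3 gives c_1=7, c_2=-3.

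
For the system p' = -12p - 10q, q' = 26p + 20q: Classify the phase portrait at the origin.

A = [[-12,-10],[26,20]]; det(A-λI) = λ^2 - 8λ + 20.
λ = 4 ± 2i: positive real part.

unstable spiral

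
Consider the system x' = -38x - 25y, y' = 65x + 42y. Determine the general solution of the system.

Coefficient matrix A = [[-38, -25], [65, 42]].
Characteristic polynomial det(A - λI) = λ^2 - 4λ + 29 = 0.
Eigenvalues λ = 2 ± 5i (complex conjugate pair).
For λ=2+5i: an eigenvector is (-1,2) - i(-2,3) = (-1 + 2i, 2 - 3i).
A real fundamental pair from Re and Im of e^((2+5i)t)v: X_1 = e^(2t)(cos(5t)·(-1,2) + sin(5t)·(-2,3)), X_2 = e^(2t)(sin(5t)·(-1,2) - cos(5t)·(-2,3)).
General solution: c_1X_1 + c_2X_2.

x(t) = -2c_1e^(2t)sin(5t) - c_1e^(2t)cos(5t) - c_2e^(2t)sin(5t) + 2c_2e^(2t)cos(5t), y(t) = 3c_1e^(2t)sin(5t) + 2c_1e^(2t)cos(5t) + 2c_2e^(2t)sin(5t) - 3c_2e^(2t)cos(5t)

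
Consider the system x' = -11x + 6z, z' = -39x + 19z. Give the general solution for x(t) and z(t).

Coefficient matrix A = [[-11, 6], [-39, 19]].
Characteristic polynomial det(A - λI) = λ^2 - 8λ + 25 = 0.
Eigenvalues λ = 4 ± 3i (complex conjugate pair).
For λ=4+3i: an eigenvector is (1,3) - i(1,2) = (1 - i, 3 - 2i).
A real fundamental pair from Re and Im of e^((4+3i)t)v: X_1 = e^(4t)(cos(3t)·(1,3) + sin(3t)·(1,2)), X_2 = e^(4t)(sin(3t)·(1,3) - cos(3t)·(1,2)).
General solution: K_1X_1 + K_2X_2.

x(t) = K_1e^(4t)sin(3t) + K_1e^(4t)cos(3t) + K_2e^(4t)sin(3t) - K_2e^(4t)cos(3t), z(t) = 2K_1e^(4t)sin(3t) + 3K_1e^(4t)cos(3t) + 3K_2e^(4t)sin(3t) - 2K_2e^(4t)cos(3t)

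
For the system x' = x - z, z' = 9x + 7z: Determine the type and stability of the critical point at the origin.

unstable improper node

A = [[1,-1],[9,7]]; det(A-λI) = λ^2 - 8λ + 16.
repeated λ = 4 with a single eigenvector.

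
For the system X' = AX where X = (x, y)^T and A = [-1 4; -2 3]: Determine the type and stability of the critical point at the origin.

unstable spiral

A = [[-1,4],[-2,3]]; det(A-λI) = λ^2 - 2λ + 5.
λ = 1 ± 2i: positive real part.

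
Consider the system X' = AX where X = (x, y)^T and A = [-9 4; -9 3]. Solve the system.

x(t) = -2K_1e^(-3t) - 2K_2te^(-3t) + K_2e^(-3t), y(t) = -3K_1e^(-3t) - 3K_2te^(-3t) + K_2e^(-3t)

Coefficient matrix A = [[-9, 4], [-9, 3]].
Characteristic polynomial det(A - λI) = λ^2 + 6λ + 9 = 0.
Single eigenvalue λ = -3 with algebraic multiplicity 2.
Eigenvector v = (-2,-3); generalized eigenvector w with (A-λI)w=v is (1,1).
General solution: e^(-3t)[K_1·v + K_2·(t·v + w)].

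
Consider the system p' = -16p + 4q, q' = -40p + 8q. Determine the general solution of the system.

Coefficient matrix A = [[-16, 4], [-40, 8]].
Characteristic polynomial det(A - λI) = λ^2 + 8λ + 32 = 0.
Eigenvalues λ = -4 ± 4i (complex conjugate pair).
For λ=-4+4i: an eigenvector is (0,1) - i(1,3) = (0 - i, 1 - 3i).
A real fundamental pair from Re and Im of e^((-4+4i)t)v: X_1 = e^(-4t)(cos(4t)·(0,1) + sin(4t)·(1,3)), X_2 = e^(-4t)(sin(4t)·(0,1) - cos(4t)·(1,3)).
General solution: c_1X_1 + c_2X_2.

p(t) = c_1e^(-4t)sin(4t) - c_2e^(-4t)cos(4t), q(t) = 3c_1e^(-4t)sin(4t) + c_1e^(-4t)cos(4t) + c_2e^(-4t)sin(4t) - 3c_2e^(-4t)cos(4t)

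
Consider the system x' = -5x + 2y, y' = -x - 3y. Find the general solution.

Coefficient matrix A = [[-5, 2], [-1, -3]].
Characteristic polynomial det(A - λI) = λ^2 + 8λ + 17 = 0.
Eigenvalues λ = -4 ± i (complex conjugate pair).
For λ=-4+i: an eigenvector is (1,0) - i(-1,-1) = (1 + i, 0 + i).
A real fundamental pair from Re and Im of e^((-4+i)t)v: X_1 = e^(-4t)(cos(t)·(1,0) + sin(t)·(-1,-1)), X_2 = e^(-4t)(sin(t)·(1,0) - cos(t)·(-1,-1)).
General solution: c_1X_1 + c_2X_2.

x(t) = -c_1e^(-4t)sin(t) + c_1e^(-4t)cos(t) + c_2e^(-4t)sin(t) + c_2e^(-4t)cos(t), y(t) = -c_1e^(-4t)sin(t) + c_2e^(-4t)cos(t)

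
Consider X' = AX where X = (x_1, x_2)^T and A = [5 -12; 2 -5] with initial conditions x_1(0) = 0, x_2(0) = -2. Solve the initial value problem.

Coefficient matrix A = [[5, -12], [2, -5]].
Characteristic polynomial det(A - λI) = λ^2 - 1 = 0.
Eigenvalues λ = 1, -1.
For λ=1: (A-λI) row 1 is [4, -12], so an eigenvector is (-3, -1).
For λ=-1: (A-λI) row 1 is [6, -12], so an eigenvector is (2, 1).
General solution: K_1e^(t)(-3,-1) + K_2e^(-t)(2,1).
Applying x_1(0)=0, x_2(0)=-2 gives K_1=-4, K_2=-6.

x_1(t) = 12e^(t) - 12e^(-t), x_2(t) = 4e^(t) - 6e^(-t)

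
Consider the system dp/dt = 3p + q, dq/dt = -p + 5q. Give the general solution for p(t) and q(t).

Coefficient matrix A = [[3, 1], [-1, 5]].
Characteristic polynomial det(A - λI) = λ^2 - 8λ + 16 = 0.
Single eigenvalue λ = 4 with algebraic multiplicity 2.
Eigenvector v = (-1,-1); generalized eigenvector w with (A-λI)w=v is (3,2).
General solution: e^(4t)[c_1·v + c_2·(t·v + w)].

p(t) = -c_1e^(4t) - c_2te^(4t) + 3c_2e^(4t), q(t) = -c_1e^(4t) - c_2te^(4t) + 2c_2e^(4t)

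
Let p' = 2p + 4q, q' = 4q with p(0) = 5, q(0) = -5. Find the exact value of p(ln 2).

-100

A = [[2,4],[0,4]]; eigenvalues λ = 2, 4.
Eigenvectors: (-1,0) for λ=2, (-2,-1) for λ=4.
From the initial condition, c_1 = -15, c_2 = 5.
p(ln 2) = (-15)(2^2)(-1) + (5)(2^4)(-2) = -100.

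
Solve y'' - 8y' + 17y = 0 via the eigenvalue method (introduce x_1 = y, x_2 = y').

y(t) = c_1e^(4t)cos(t) + c_2e^(4t)sin(t)

Let x_1 = y, x_2 = y'. Then x_1' = x_2 and x_2' = -17x_1 + 8x_2.
A = [[0,1],[-17,8]]; det(A-λI) = λ^2 - 8λ + 17.
Eigenvalues λ = 4 ± i.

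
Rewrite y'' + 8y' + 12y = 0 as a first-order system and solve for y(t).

Let x_1 = y, x_2 = y'. Then x_1' = x_2 and x_2' = -12x_1 - 8x_2.
A = [[0,1],[-12,-8]]; det(A-λI) = λ^2 + 8λ + 12.
Eigenvalues λ = -2, -6 with eigenvectors (1,-2), (1,-6).

y(t) = K_1e^(-2t) + K_2e^(-6t)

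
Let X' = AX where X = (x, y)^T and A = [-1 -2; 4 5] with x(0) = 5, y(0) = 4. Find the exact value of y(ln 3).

A = [[-1,-2],[4,5]]; eigenvalues λ = 3, 1.
Eigenvectors: (-1,2) for λ=3, (1,-1) for λ=1.
From the initial condition, c_1 = 9, c_2 = 14.
y(ln 3) = (9)(3^3)(2) + (14)(3^1)(-1) = 444.

444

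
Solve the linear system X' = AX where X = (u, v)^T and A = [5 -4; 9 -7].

u(t) = -2K_1e^(-t) - 2K_2te^(-t) - K_2e^(-t), v(t) = -3K_1e^(-t) - 3K_2te^(-t) - K_2e^(-t)

Coefficient matrix A = [[5, -4], [9, -7]].
Characteristic polynomial det(A - λI) = λ^2 + 2λ + 1 = 0.
Single eigenvalue λ = -1 with algebraic multiplicity 2.
Eigenvector v = (-2,-3); generalized eigenvector w with (A-λI)w=v is (-1,-1).
General solution: e^(-t)[K_1·v + K_2·(t·v + w)].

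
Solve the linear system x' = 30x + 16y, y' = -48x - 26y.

Coefficient matrix A = [[30, 16], [-48, -26]].
Characteristic polynomial det(A - λI) = λ^2 - 4λ - 12 = 0.
Eigenvalues λ = -2, 6.
For λ=-2: (A-λI) row 1 is [32, 16], so an eigenvector is (1, -2).
For λ=6: (A-λI) row 1 is [24, 16], so an eigenvector is (-2, 3).
General solution: c_1e^(-2t)(1,-2) + c_2e^(6t)(-2,3).

x(t) = c_1e^(-2t) - 2c_2e^(6t), y(t) = -2c_1e^(-2t) + 3c_2e^(6t)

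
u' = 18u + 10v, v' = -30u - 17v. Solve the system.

Coefficient matrix A = [[18, 10], [-30, -17]].
Characteristic polynomial det(A - λI) = λ^2 - λ - 6 = 0.
Eigenvalues λ = 3, -2.
For λ=3: (A-λI) row 1 is [15, 10], so an eigenvector is (2, -3).
For λ=-2: (A-λI) row 1 is [20, 10], so an eigenvector is (1, -2).
General solution: c_1e^(3t)(2,-3) + c_2e^(-2t)(1,-2).

u(t) = 2c_1e^(3t) + c_2e^(-2t), v(t) = -3c_1e^(3t) - 2c_2e^(-2t)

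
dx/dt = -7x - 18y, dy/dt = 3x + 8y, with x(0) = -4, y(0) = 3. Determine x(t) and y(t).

Coefficient matrix A = [[-7, -18], [3, 8]].
Characteristic polynomial det(A - λI) = λ^2 - λ - 2 = 0.
Eigenvalues λ = 2, -1.
For λ=2: (A-λI) row 1 is [-9, -18], so an eigenvector is (-2, 1).
For λ=-1: (A-λI) row 1 is [-6, -18], so an eigenvector is (-3, 1).
General solution: C_1e^(2t)(-2,1) + C_2e^(-t)(-3,1).
Applying x(0)=-4, y(0)=3 gives C_1=5, C_2=-2.

x(t) = -10e^(2t) + 6e^(-t), y(t) = 5e^(2t) - 2e^(-t)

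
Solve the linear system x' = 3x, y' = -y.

Coefficient matrix A = [[3, 0], [0, -1]].
Characteristic polynomial det(A - λI) = λ^2 - 2λ - 3 = 0.
Eigenvalues λ = -1, 3.
For λ=-1: (A-λI) row 1 is [4, 0], so an eigenvector is (0, -1).
For λ=3: (A-λI) row 2 is [0, -4], so an eigenvector is (1, 0).
General solution: C_1e^(-t)(0,-1) + C_2e^(3t)(1,0).

x(t) = C_2e^(3t), y(t) = -C_1e^(-t)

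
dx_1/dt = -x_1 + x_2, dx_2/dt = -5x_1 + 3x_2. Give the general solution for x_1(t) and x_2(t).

Coefficient matrix A = [[-1, 1], [-5, 3]].
Characteristic polynomial det(A - λI) = λ^2 - 2λ + 2 = 0.
Eigenvalues λ = 1 ± i (complex conjugate pair).
For λ=1+i: an eigenvector is (1,2) - i(0,-1) = (1, 2 + i).
A real fundamental pair from Re and Im of e^((1+i)t)v: X_1 = e^(t)(cos(t)·(1,2) + sin(t)·(0,-1)), X_2 = e^(t)(sin(t)·(1,2) - cos(t)·(0,-1)).
General solution: c_1X_1 + c_2X_2.

x_1(t) = c_1e^(t)cos(t) + c_2e^(t)sin(t), x_2(t) = -c_1e^(t)sin(t) + 2c_1e^(t)cos(t) + 2c_2e^(t)sin(t) + c_2e^(t)cos(t)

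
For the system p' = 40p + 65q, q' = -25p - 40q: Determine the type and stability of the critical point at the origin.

A = [[40,65],[-25,-40]]; det(A-λI) = λ^2 + 25.
λ = 0 ± 5i: zero real part.

center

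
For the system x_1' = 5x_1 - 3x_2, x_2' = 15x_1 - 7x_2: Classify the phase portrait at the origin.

A = [[5,-3],[15,-7]]; det(A-λI) = λ^2 + 2λ + 10.
λ = -1 ± 3i: negative real part.

stable spiral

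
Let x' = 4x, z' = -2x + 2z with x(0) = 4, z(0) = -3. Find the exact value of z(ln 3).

-315

A = [[4,0],[-2,2]]; eigenvalues λ = 2, 4.
Eigenvectors: (0,1) for λ=2, (-1,1) for λ=4.
From the initial condition, c_1 = 1, c_2 = -4.
z(ln 3) = (1)(3^2)(1) + (-4)(3^4)(1) = -315.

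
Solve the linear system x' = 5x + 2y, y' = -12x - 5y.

x(t) = K_1e^(t) + K_2e^(-t), y(t) = -2K_1e^(t) - 3K_2e^(-t)

Coefficient matrix A = [[5, 2], [-12, -5]].
Characteristic polynomial det(A - λI) = λ^2 - 1 = 0.
Eigenvalues λ = 1, -1.
For λ=1: (A-λI) row 1 is [4, 2], so an eigenvector is (1, -2).
For λ=-1: (A-λI) row 1 is [6, 2], so an eigenvector is (1, -3).
General solution: K_1e^(t)(1,-2) + K_2e^(-t)(1,-3).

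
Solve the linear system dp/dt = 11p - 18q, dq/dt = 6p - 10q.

Coefficient matrix A = [[11, -18], [6, -10]].
Characteristic polynomial det(A - λI) = λ^2 - λ - 2 = 0.
Eigenvalues λ = -1, 2.
For λ=-1: (A-λI) row 1 is [12, -18], so an eigenvector is (-3, -2).
For λ=2: (A-λI) row 1 is [9, -18], so an eigenvector is (2, 1).
General solution: C_1e^(-t)(-3,-2) + C_2e^(2t)(2,1).

p(t) = -3C_1e^(-t) + 2C_2e^(2t), q(t) = -2C_1e^(-t) + C_2e^(2t)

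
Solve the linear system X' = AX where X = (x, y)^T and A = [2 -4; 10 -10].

Coefficient matrix A = [[2, -4], [10, -10]].
Characteristic polynomial det(A - λI) = λ^2 + 8λ + 20 = 0.
Eigenvalues λ = -4 ± 2i (complex conjugate pair).
For λ=-4+2i: an eigenvector is (1,2) - i(-1,-1) = (1 + i, 2 + i).
A real fundamental pair from Re and Im of e^((-4+2i)t)v: X_1 = e^(-4t)(cos(2t)·(1,2) + sin(2t)·(-1,-1)), X_2 = e^(-4t)(sin(2t)·(1,2) - cos(2t)·(-1,-1)).
General solution: c_1X_1 + c_2X_2.

x(t) = -c_1e^(-4t)sin(2t) + c_1e^(-4t)cos(2t) + c_2e^(-4t)sin(2t) + c_2e^(-4t)cos(2t), y(t) = -c_1e^(-4t)sin(2t) + 2c_1e^(-4t)cos(2t) + 2c_2e^(-4t)sin(2t) + c_2e^(-4t)cos(2t)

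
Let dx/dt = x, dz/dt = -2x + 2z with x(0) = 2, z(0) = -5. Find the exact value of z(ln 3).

A = [[1,0],[-2,2]]; eigenvalues λ = 1, 2.
Eigenvectors: (-1,-2) for λ=1, (0,1) for λ=2.
From the initial condition, c_1 = -2, c_2 = -9.
z(ln 3) = (-2)(3^1)(-2) + (-9)(3^2)(1) = -69.

-69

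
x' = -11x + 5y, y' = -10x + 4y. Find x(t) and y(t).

Coefficient matrix A = [[-11, 5], [-10, 4]].
Characteristic polynomial det(A - λI) = λ^2 + 7λ + 6 = 0.
Eigenvalues λ = -6, -1.
For λ=-6: (A-λI) row 1 is [-5, 5], so an eigenvector is (-1, -1).
For λ=-1: (A-λI) row 1 is [-10, 5], so an eigenvector is (-1, -2).
General solution: c_1e^(-6t)(-1,-1) + c_2e^(-t)(-1,-2).

x(t) = -c_1e^(-6t) - c_2e^(-t), y(t) = -c_1e^(-6t) - 2c_2e^(-t)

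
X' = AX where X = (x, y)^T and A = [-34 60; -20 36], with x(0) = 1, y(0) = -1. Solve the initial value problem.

Coefficient matrix A = [[-34, 60], [-20, 36]].
Characteristic polynomial det(A - λI) = λ^2 - 2λ - 24 = 0.
Eigenvalues λ = -4, 6.
For λ=-4: (A-λI) row 1 is [-30, 60], so an eigenvector is (-2, -1).
For λ=6: (A-λI) row 1 is [-40, 60], so an eigenvector is (3, 2).
General solution: K_1e^(-4t)(-2,-1) + K_2e^(6t)(3,2).
Applying x(0)=1, y(0)=-1 gives K_1=-5, K_2=-3.

x(t) = -9e^(6t) + 10e^(-4t), y(t) = -6e^(6t) + 5e^(-4t)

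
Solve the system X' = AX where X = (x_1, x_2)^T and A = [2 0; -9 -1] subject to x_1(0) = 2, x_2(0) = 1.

Coefficient matrix A = [[2, 0], [-9, -1]].
Characteristic polynomial det(A - λI) = λ^2 - λ - 2 = 0.
Eigenvalues λ = 2, -1.
For λ=2: (A-λI) row 2 is [-9, -3], so an eigenvector is (-1, 3).
For λ=-1: (A-λI) row 1 is [3, 0], so an eigenvector is (0, 1).
General solution: c_1e^(2t)(-1,3) + c_2e^(-t)(0,1).
Applying x_1(0)=2, x_2(0)=1 gives c_1=-2, c_2=7.

x_1(t) = 2e^(2t), x_2(t) = -6e^(2t) + 7e^(-t)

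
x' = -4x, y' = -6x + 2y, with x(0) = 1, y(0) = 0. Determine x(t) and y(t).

Coefficient matrix A = [[-4, 0], [-6, 2]].
Characteristic polynomial det(A - λI) = λ^2 + 2λ - 8 = 0.
Eigenvalues λ = -4, 2.
For λ=-4: (A-λI) row 2 is [-6, 6], so an eigenvector is (-1, -1).
For λ=2: (A-λI) row 1 is [-6, 0], so an eigenvector is (0, 1).
General solution: c_1e^(-4t)(-1,-1) + c_2e^(2t)(0,1).
Applying x(0)=1, y(0)=0 gives c_1=-1, c_2=-1.

x(t) = e^(-4t), y(t) = -e^(2t) + e^(-4t)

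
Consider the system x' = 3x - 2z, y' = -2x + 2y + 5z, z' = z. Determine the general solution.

Coefficient matrix A = [[3, 0, -2], [-2, 2, 5], [0, 0, 1]].
det(A - λI) = 0 gives eigenvalues λ = 3, 1, 2.
For λ=3: eigenvector (1,-2,0).
For λ=1: eigenvector (1,-3,1).
For λ=2: eigenvector (0,1,0).
General solution: K_1e^(3t)(1,-2,0) + K_2e^(t)(1,-3,1) + K_3e^(2t)(0,1,0).

x(t) = K_1e^(3t) + K_2e^(t), y(t) = -2K_1e^(3t) - 3K_2e^(t) + K_3e^(2t), z(t) = K_2e^(t)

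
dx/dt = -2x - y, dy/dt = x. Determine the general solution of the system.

x(t) = -C_1e^(-t) - C_2te^(-t) + C_2e^(-t), y(t) = C_1e^(-t) + C_2te^(-t)

Coefficient matrix A = [[-2, -1], [1, 0]].
Characteristic polynomial det(A - λI) = λ^2 + 2λ + 1 = 0.
Single eigenvalue λ = -1 with algebraic multiplicity 2.
Eigenvector v = (-1,1); generalized eigenvector w with (A-λI)w=v is (1,0).
General solution: e^(-t)[C_1·v + C_2·(t·v + w)].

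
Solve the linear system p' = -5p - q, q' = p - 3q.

p(t) = C_1e^(-4t) + C_2te^(-4t) - 3C_2e^(-4t), q(t) = -C_1e^(-4t) - C_2te^(-4t) + 2C_2e^(-4t)

Coefficient matrix A = [[-5, -1], [1, -3]].
Characteristic polynomial det(A - λI) = λ^2 + 8λ + 16 = 0.
Single eigenvalue λ = -4 with algebraic multiplicity 2.
Eigenvector v = (1,-1); generalized eigenvector w with (A-λI)w=v is (-3,2).
General solution: e^(-4t)[C_1·v + C_2·(t·v + w)].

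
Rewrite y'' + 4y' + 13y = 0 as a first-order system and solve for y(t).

y(t) = K_1e^(-2t)cos(3t) + K_2e^(-2t)sin(3t)

Let x_1 = y, x_2 = y'. Then x_1' = x_2 and x_2' = -13x_1 - 4x_2.
A = [[0,1],[-13,-4]]; det(A-λI) = λ^2 + 4λ + 13.
Eigenvalues λ = -2 ± 3i.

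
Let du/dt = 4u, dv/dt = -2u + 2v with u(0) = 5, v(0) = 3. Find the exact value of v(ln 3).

-333

A = [[4,0],[-2,2]]; eigenvalues λ = 2, 4.
Eigenvectors: (0,1) for λ=2, (-1,1) for λ=4.
From the initial condition, c_1 = 8, c_2 = -5.
v(ln 3) = (8)(3^2)(1) + (-5)(3^4)(1) = -333.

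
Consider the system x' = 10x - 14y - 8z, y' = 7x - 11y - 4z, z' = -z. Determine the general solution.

Coefficient matrix A = [[10, -14, -8], [7, -11, -4], [0, 0, -1]].
det(A - λI) = 0 gives eigenvalues λ = -4, 3, -1.
For λ=-4: eigenvector (-1,-1,0).
For λ=3: eigenvector (2,1,0).
For λ=-1: eigenvector (2,1,1).
General solution: C_1e^(-4t)(-1,-1,0) + C_2e^(3t)(2,1,0) + C_3e^(-t)(2,1,1).

x(t) = -C_1e^(-4t) + 2C_2e^(3t) + 2C_3e^(-t), y(t) = -C_1e^(-4t) + C_2e^(3t) + C_3e^(-t), z(t) = C_3e^(-t)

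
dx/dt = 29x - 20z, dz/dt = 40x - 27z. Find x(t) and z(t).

Coefficient matrix A = [[29, -20], [40, -27]].
Characteristic polynomial det(A - λI) = λ^2 - 2λ + 17 = 0.
Eigenvalues λ = 1 ± 4i (complex conjugate pair).
For λ=1+4i: an eigenvector is (-1,-1) - i(-2,-3) = (-1 + 2i, -1 + 3i).
A real fundamental pair from Re and Im of e^((1+4i)t)v: X_1 = e^(t)(cos(4t)·(-1,-1) + sin(4t)·(-2,-3)), X_2 = e^(t)(sin(4t)·(-1,-1) - cos(4t)·(-2,-3)).
General solution: C_1X_1 + C_2X_2.

x(t) = -2C_1e^(t)sin(4t) - C_1e^(t)cos(4t) - C_2e^(t)sin(4t) + 2C_2e^(t)cos(4t), z(t) = -3C_1e^(t)sin(4t) - C_1e^(t)cos(4t) - C_2e^(t)sin(4t) + 3C_2e^(t)cos(4t)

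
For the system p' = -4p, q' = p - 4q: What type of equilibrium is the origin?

stable improper node

A = [[-4,0],[1,-4]]; det(A-λI) = λ^2 + 8λ + 16.
repeated λ = -4 with a single eigenvector.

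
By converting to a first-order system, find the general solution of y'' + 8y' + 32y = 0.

Let x_1 = y, x_2 = y'. Then x_1' = x_2 and x_2' = -32x_1 - 8x_2.
A = [[0,1],[-32,-8]]; det(A-λI) = λ^2 + 8λ + 32.
Eigenvalues λ = -4 ± 4i.

y(t) = C_1e^(-4t)cos(4t) + C_2e^(-4t)sin(4t)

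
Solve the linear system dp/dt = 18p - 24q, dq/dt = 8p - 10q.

p(t) = 3C_1e^(2t) - 2C_2e^(6t), q(t) = 2C_1e^(2t) - C_2e^(6t)

Coefficient matrix A = [[18, -24], [8, -10]].
Characteristic polynomial det(A - λI) = λ^2 - 8λ + 12 = 0.
Eigenvalues λ = 2, 6.
For λ=2: (A-λI) row 1 is [16, -24], so an eigenvector is (3, 2).
For λ=6: (A-λI) row 1 is [12, -24], so an eigenvector is (-2, -1).
General solution: C_1e^(2t)(3,2) + C_2e^(6t)(-2,-1).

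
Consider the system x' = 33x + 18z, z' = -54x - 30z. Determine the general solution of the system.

x(t) = 2K_1e^(6t) + K_2e^(-3t), z(t) = -3K_1e^(6t) - 2K_2e^(-3t)

Coefficient matrix A = [[33, 18], [-54, -30]].
Characteristic polynomial det(A - λI) = λ^2 - 3λ - 18 = 0.
Eigenvalues λ = 6, -3.
For λ=6: (A-λI) row 1 is [27, 18], so an eigenvector is (2, -3).
For λ=-3: (A-λI) row 1 is [36, 18], so an eigenvector is (1, -2).
General solution: K_1e^(6t)(2,-3) + K_2e^(-3t)(1,-2).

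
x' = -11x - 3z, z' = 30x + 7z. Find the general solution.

x(t) = K_1e^(-2t)cos(3t) + K_2e^(-2t)sin(3t), z(t) = K_1e^(-2t)sin(3t) - 3K_1e^(-2t)cos(3t) - 3K_2e^(-2t)sin(3t) - K_2e^(-2t)cos(3t)

Coefficient matrix A = [[-11, -3], [30, 7]].
Characteristic polynomial det(A - λI) = λ^2 + 4λ + 13 = 0.
Eigenvalues λ = -2 ± 3i (complex conjugate pair).
For λ=-2+3i: an eigenvector is (1,-3) - i(0,1) = (1, -3 - i).
A real fundamental pair from Re and Im of e^((-2+3i)t)v: X_1 = e^(-2t)(cos(3t)·(1,-3) + sin(3t)·(0,1)), X_2 = e^(-2t)(sin(3t)·(1,-3) - cos(3t)·(0,1)).
General solution: K_1X_1 + K_2X_2.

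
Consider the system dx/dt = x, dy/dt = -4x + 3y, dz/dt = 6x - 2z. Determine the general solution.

Coefficient matrix A = [[1, 0, 0], [-4, 3, 0], [6, 0, -2]].
det(A - λI) = 0 gives eigenvalues λ = 1, 3, -2.
For λ=1: eigenvector (1,2,2).
For λ=3: eigenvector (0,1,0).
For λ=-2: eigenvector (0,0,1).
General solution: c_1e^(t)(1,2,2) + c_2e^(3t)(0,1,0) + c_3e^(-2t)(0,0,1).

x(t) = c_1e^(t), y(t) = 2c_1e^(t) + c_2e^(3t), z(t) = 2c_1e^(t) + c_3e^(-2t)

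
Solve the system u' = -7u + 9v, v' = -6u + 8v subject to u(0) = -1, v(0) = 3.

u(t) = 11e^(2t) - 12e^(-t), v(t) = 11e^(2t) - 8e^(-t)

Coefficient matrix A = [[-7, 9], [-6, 8]].
Characteristic polynomial det(A - λI) = λ^2 - λ - 2 = 0.
Eigenvalues λ = 2, -1.
For λ=2: (A-λI) row 1 is [-9, 9], so an eigenvector is (1, 1).
For λ=-1: (A-λI) row 1 is [-6, 9], so an eigenvector is (3, 2).
General solution: K_1e^(2t)(1,1) + K_2e^(-t)(3,2).
Applying u(0)=-1, v(0)=3 gives K_1=11, K_2=-4.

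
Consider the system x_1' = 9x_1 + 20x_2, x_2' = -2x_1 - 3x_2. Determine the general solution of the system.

Coefficient matrix A = [[9, 20], [-2, -3]].
Characteristic polynomial det(A - λI) = λ^2 - 6λ + 13 = 0.
Eigenvalues λ = 3 ± 2i (complex conjugate pair).
For λ=3+2i: an eigenvector is (3,-1) - i(-1,0) = (3 + i, -1).
A real fundamental pair from Re and Im of e^((3+2i)t)v: X_1 = e^(3t)(cos(2t)·(3,-1) + sin(2t)·(-1,0)), X_2 = e^(3t)(sin(2t)·(3,-1) - cos(2t)·(-1,0)).
General solution: c_1X_1 + c_2X_2.

x_1(t) = -c_1e^(3t)sin(2t) + 3c_1e^(3t)cos(2t) + 3c_2e^(3t)sin(2t) + c_2e^(3t)cos(2t), x_2(t) = -c_1e^(3t)cos(2t) - c_2e^(3t)sin(2t)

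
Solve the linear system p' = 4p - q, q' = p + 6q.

p(t) = C_1e^(5t) + C_2te^(5t) + 2C_2e^(5t), q(t) = -C_1e^(5t) - C_2te^(5t) - 3C_2e^(5t)

Coefficient matrix A = [[4, -1], [1, 6]].
Characteristic polynomial det(A - λI) = λ^2 - 10λ + 25 = 0.
Single eigenvalue λ = 5 with algebraic multiplicity 2.
Eigenvector v = (1,-1); generalized eigenvector w with (A-λI)w=v is (2,-3).
General solution: e^(5t)[C_1·v + C_2·(t·v + w)].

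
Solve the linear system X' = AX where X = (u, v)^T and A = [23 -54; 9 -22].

u(t) = -3K_1e^(5t) - 2K_2e^(-4t), v(t) = -K_1e^(5t) - K_2e^(-4t)

Coefficient matrix A = [[23, -54], [9, -22]].
Characteristic polynomial det(A - λI) = λ^2 - λ - 20 = 0.
Eigenvalues λ = 5, -4.
For λ=5: (A-λI) row 1 is [18, -54], so an eigenvector is (-3, -1).
For λ=-4: (A-λI) row 1 is [27, -54], so an eigenvector is (-2, -1).
General solution: K_1e^(5t)(-3,-1) + K_2e^(-4t)(-2,-1).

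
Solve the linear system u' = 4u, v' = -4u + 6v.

Coefficient matrix A = [[4, 0], [-4, 6]].
Characteristic polynomial det(A - λI) = λ^2 - 10λ + 24 = 0.
Eigenvalues λ = 4, 6.
For λ=4: (A-λI) row 2 is [-4, 2], so an eigenvector is (-1, -2).
For λ=6: (A-λI) row 1 is [-2, 0], so an eigenvector is (0, -1).
General solution: c_1e^(4t)(-1,-2) + c_2e^(6t)(0,-1).

u(t) = -c_1e^(4t), v(t) = -2c_1e^(4t) - c_2e^(6t)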